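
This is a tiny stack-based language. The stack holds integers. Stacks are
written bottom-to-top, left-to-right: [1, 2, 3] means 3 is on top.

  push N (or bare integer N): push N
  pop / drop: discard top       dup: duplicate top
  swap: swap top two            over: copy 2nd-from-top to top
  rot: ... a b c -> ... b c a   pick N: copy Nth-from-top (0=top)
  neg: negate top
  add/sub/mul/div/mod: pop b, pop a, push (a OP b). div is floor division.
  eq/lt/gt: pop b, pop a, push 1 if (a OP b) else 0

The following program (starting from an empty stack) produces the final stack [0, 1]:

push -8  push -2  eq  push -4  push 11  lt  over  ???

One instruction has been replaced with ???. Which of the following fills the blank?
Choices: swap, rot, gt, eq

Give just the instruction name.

Answer: gt

Derivation:
Stack before ???: [0, 1, 0]
Stack after ???:  [0, 1]
Checking each choice:
  swap: produces [0, 0, 1]
  rot: produces [1, 0, 0]
  gt: MATCH
  eq: produces [0, 0]


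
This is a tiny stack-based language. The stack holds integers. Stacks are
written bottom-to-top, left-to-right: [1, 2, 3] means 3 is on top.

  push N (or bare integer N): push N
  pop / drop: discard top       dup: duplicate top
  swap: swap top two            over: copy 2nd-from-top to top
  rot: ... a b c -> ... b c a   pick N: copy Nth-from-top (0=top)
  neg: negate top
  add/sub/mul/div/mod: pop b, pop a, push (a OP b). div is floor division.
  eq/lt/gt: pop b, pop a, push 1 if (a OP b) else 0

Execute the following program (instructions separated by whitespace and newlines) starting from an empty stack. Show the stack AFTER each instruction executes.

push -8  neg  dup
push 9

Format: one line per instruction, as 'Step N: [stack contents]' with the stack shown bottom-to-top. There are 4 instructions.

Step 1: [-8]
Step 2: [8]
Step 3: [8, 8]
Step 4: [8, 8, 9]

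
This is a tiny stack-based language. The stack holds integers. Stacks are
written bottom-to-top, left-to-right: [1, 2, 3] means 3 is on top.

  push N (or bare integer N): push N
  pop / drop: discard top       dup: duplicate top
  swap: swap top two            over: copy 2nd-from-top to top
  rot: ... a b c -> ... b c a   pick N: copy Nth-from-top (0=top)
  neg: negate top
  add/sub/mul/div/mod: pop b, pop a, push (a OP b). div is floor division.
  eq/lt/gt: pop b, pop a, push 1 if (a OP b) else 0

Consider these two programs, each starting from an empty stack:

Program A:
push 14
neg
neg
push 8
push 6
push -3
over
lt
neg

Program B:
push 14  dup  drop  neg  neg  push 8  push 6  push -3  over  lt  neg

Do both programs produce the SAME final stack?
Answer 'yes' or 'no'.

Answer: yes

Derivation:
Program A trace:
  After 'push 14': [14]
  After 'neg': [-14]
  After 'neg': [14]
  After 'push 8': [14, 8]
  After 'push 6': [14, 8, 6]
  After 'push -3': [14, 8, 6, -3]
  After 'over': [14, 8, 6, -3, 6]
  After 'lt': [14, 8, 6, 1]
  After 'neg': [14, 8, 6, -1]
Program A final stack: [14, 8, 6, -1]

Program B trace:
  After 'push 14': [14]
  After 'dup': [14, 14]
  After 'drop': [14]
  After 'neg': [-14]
  After 'neg': [14]
  After 'push 8': [14, 8]
  After 'push 6': [14, 8, 6]
  After 'push -3': [14, 8, 6, -3]
  After 'over': [14, 8, 6, -3, 6]
  After 'lt': [14, 8, 6, 1]
  After 'neg': [14, 8, 6, -1]
Program B final stack: [14, 8, 6, -1]
Same: yes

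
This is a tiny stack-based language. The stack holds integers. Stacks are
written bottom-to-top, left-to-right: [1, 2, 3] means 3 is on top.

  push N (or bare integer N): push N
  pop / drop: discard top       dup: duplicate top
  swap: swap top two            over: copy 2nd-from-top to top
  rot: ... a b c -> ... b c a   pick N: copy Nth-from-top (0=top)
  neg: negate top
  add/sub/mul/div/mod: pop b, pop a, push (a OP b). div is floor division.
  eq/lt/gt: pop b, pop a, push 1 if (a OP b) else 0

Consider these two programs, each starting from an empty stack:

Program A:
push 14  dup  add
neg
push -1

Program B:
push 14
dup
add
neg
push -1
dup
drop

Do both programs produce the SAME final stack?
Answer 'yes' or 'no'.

Program A trace:
  After 'push 14': [14]
  After 'dup': [14, 14]
  After 'add': [28]
  After 'neg': [-28]
  After 'push -1': [-28, -1]
Program A final stack: [-28, -1]

Program B trace:
  After 'push 14': [14]
  After 'dup': [14, 14]
  After 'add': [28]
  After 'neg': [-28]
  After 'push -1': [-28, -1]
  After 'dup': [-28, -1, -1]
  After 'drop': [-28, -1]
Program B final stack: [-28, -1]
Same: yes

Answer: yes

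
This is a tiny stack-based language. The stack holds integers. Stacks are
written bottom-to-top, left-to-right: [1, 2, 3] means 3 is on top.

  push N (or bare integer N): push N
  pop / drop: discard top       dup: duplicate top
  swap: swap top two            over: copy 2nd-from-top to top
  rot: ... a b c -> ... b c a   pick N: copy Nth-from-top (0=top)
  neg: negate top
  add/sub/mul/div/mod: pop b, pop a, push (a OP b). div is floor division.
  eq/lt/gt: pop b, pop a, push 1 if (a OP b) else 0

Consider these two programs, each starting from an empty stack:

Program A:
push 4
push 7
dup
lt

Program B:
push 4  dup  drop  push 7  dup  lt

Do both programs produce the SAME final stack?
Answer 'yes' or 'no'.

Answer: yes

Derivation:
Program A trace:
  After 'push 4': [4]
  After 'push 7': [4, 7]
  After 'dup': [4, 7, 7]
  After 'lt': [4, 0]
Program A final stack: [4, 0]

Program B trace:
  After 'push 4': [4]
  After 'dup': [4, 4]
  After 'drop': [4]
  After 'push 7': [4, 7]
  After 'dup': [4, 7, 7]
  After 'lt': [4, 0]
Program B final stack: [4, 0]
Same: yes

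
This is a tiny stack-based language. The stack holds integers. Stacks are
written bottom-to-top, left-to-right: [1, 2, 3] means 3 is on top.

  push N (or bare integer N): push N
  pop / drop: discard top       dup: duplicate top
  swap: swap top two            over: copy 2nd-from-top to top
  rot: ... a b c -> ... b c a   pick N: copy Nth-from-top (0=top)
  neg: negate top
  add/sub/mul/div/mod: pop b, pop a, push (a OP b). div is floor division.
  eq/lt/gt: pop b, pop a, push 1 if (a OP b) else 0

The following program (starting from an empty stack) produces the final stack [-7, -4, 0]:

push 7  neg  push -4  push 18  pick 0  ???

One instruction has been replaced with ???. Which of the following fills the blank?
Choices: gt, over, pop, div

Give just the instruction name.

Stack before ???: [-7, -4, 18, 18]
Stack after ???:  [-7, -4, 0]
Checking each choice:
  gt: MATCH
  over: produces [-7, -4, 18, 18, 18]
  pop: produces [-7, -4, 18]
  div: produces [-7, -4, 1]


Answer: gt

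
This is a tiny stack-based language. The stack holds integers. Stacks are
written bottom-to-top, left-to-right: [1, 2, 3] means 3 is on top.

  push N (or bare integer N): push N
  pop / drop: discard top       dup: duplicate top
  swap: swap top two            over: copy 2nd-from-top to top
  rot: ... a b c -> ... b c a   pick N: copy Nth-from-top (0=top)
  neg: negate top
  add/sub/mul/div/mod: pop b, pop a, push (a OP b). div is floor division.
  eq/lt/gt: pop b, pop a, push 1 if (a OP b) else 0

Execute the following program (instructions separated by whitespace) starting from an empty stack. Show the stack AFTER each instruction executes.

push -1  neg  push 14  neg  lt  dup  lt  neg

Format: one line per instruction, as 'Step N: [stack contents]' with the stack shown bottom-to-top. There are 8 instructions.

Step 1: [-1]
Step 2: [1]
Step 3: [1, 14]
Step 4: [1, -14]
Step 5: [0]
Step 6: [0, 0]
Step 7: [0]
Step 8: [0]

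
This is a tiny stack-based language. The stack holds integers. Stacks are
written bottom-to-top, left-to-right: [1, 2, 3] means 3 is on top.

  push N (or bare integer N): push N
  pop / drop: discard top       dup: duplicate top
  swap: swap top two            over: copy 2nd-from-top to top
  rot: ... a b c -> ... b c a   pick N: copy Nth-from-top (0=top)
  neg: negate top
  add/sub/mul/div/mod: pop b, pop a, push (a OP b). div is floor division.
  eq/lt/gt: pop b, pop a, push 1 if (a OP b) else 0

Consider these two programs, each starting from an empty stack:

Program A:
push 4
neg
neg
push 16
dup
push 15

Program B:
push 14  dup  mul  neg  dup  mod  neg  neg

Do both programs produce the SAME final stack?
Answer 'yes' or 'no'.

Answer: no

Derivation:
Program A trace:
  After 'push 4': [4]
  After 'neg': [-4]
  After 'neg': [4]
  After 'push 16': [4, 16]
  After 'dup': [4, 16, 16]
  After 'push 15': [4, 16, 16, 15]
Program A final stack: [4, 16, 16, 15]

Program B trace:
  After 'push 14': [14]
  After 'dup': [14, 14]
  After 'mul': [196]
  After 'neg': [-196]
  After 'dup': [-196, -196]
  After 'mod': [0]
  After 'neg': [0]
  After 'neg': [0]
Program B final stack: [0]
Same: no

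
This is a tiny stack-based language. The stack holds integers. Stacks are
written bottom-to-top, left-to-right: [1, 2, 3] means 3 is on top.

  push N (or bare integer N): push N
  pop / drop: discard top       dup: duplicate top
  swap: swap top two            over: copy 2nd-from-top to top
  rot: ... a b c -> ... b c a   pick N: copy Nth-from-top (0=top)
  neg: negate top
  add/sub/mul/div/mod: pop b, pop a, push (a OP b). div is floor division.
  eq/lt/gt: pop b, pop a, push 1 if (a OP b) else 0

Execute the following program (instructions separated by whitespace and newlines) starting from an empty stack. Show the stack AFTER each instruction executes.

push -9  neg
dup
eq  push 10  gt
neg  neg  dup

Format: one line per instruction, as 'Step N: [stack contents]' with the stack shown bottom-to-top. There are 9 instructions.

Step 1: [-9]
Step 2: [9]
Step 3: [9, 9]
Step 4: [1]
Step 5: [1, 10]
Step 6: [0]
Step 7: [0]
Step 8: [0]
Step 9: [0, 0]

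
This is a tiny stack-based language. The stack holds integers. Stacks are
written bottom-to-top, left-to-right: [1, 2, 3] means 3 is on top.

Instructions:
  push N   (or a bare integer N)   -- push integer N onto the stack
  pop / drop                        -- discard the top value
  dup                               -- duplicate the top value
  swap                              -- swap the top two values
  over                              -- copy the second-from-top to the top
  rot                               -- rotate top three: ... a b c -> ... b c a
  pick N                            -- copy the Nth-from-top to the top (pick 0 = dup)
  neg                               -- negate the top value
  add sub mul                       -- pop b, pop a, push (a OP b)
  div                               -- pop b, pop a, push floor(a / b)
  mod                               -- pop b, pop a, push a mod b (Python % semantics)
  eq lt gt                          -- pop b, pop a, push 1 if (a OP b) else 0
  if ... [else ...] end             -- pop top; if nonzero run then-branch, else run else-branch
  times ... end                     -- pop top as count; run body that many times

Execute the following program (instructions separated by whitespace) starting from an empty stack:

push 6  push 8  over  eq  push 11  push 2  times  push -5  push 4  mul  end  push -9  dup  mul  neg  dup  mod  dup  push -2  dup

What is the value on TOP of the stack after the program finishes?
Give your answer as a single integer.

Answer: -2

Derivation:
After 'push 6': [6]
After 'push 8': [6, 8]
After 'over': [6, 8, 6]
After 'eq': [6, 0]
After 'push 11': [6, 0, 11]
After 'push 2': [6, 0, 11, 2]
After 'times': [6, 0, 11]
After 'push -5': [6, 0, 11, -5]
After 'push 4': [6, 0, 11, -5, 4]
After 'mul': [6, 0, 11, -20]
  ...
After 'mul': [6, 0, 11, -20, -20]
After 'push -9': [6, 0, 11, -20, -20, -9]
After 'dup': [6, 0, 11, -20, -20, -9, -9]
After 'mul': [6, 0, 11, -20, -20, 81]
After 'neg': [6, 0, 11, -20, -20, -81]
After 'dup': [6, 0, 11, -20, -20, -81, -81]
After 'mod': [6, 0, 11, -20, -20, 0]
After 'dup': [6, 0, 11, -20, -20, 0, 0]
After 'push -2': [6, 0, 11, -20, -20, 0, 0, -2]
After 'dup': [6, 0, 11, -20, -20, 0, 0, -2, -2]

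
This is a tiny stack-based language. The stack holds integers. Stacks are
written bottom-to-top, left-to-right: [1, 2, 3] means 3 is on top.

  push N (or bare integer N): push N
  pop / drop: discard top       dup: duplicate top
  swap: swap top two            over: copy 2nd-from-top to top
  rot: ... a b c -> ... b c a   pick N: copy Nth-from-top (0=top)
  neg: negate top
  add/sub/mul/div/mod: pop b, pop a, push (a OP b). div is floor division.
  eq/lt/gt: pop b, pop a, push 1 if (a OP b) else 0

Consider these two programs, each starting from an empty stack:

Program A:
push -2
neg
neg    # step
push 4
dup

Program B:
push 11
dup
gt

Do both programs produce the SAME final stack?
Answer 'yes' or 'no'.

Answer: no

Derivation:
Program A trace:
  After 'push -2': [-2]
  After 'neg': [2]
  After 'neg': [-2]
  After 'push 4': [-2, 4]
  After 'dup': [-2, 4, 4]
Program A final stack: [-2, 4, 4]

Program B trace:
  After 'push 11': [11]
  After 'dup': [11, 11]
  After 'gt': [0]
Program B final stack: [0]
Same: no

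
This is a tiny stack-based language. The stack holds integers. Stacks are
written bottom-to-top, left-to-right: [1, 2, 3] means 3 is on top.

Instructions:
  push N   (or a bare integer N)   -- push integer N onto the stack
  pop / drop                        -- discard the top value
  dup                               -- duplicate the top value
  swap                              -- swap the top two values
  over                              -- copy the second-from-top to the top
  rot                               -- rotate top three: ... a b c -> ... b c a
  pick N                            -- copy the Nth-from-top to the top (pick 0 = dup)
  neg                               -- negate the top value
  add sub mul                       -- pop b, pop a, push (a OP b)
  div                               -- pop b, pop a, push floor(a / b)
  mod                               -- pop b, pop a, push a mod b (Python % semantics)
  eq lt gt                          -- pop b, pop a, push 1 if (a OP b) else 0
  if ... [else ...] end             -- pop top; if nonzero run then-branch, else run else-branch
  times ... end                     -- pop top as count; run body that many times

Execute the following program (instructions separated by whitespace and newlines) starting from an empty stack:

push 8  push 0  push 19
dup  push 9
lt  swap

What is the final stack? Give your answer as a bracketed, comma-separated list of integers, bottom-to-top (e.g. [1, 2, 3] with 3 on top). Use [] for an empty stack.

Answer: [8, 0, 0, 19]

Derivation:
After 'push 8': [8]
After 'push 0': [8, 0]
After 'push 19': [8, 0, 19]
After 'dup': [8, 0, 19, 19]
After 'push 9': [8, 0, 19, 19, 9]
After 'lt': [8, 0, 19, 0]
After 'swap': [8, 0, 0, 19]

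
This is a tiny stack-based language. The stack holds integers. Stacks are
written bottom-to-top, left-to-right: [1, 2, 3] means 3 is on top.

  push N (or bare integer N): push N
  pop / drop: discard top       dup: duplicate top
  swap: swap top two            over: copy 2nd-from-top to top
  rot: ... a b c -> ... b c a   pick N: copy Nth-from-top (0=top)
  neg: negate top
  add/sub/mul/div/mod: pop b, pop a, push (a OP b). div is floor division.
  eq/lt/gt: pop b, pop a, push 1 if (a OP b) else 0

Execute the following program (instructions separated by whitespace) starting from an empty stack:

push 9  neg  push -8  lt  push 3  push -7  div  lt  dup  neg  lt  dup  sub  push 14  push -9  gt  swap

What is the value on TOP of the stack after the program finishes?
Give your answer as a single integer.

Answer: 0

Derivation:
After 'push 9': [9]
After 'neg': [-9]
After 'push -8': [-9, -8]
After 'lt': [1]
After 'push 3': [1, 3]
After 'push -7': [1, 3, -7]
After 'div': [1, -1]
After 'lt': [0]
After 'dup': [0, 0]
After 'neg': [0, 0]
After 'lt': [0]
After 'dup': [0, 0]
After 'sub': [0]
After 'push 14': [0, 14]
After 'push -9': [0, 14, -9]
After 'gt': [0, 1]
After 'swap': [1, 0]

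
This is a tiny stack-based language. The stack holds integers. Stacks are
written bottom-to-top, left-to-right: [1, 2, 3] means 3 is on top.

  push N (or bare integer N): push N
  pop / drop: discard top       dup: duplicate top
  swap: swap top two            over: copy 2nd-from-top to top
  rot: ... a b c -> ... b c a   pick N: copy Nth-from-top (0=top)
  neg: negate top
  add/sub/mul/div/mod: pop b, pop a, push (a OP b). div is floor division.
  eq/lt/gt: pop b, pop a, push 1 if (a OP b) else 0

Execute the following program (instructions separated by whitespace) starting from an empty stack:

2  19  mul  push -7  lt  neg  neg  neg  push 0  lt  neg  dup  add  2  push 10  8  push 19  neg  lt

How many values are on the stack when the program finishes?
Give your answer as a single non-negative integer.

After 'push 2': stack = [2] (depth 1)
After 'push 19': stack = [2, 19] (depth 2)
After 'mul': stack = [38] (depth 1)
After 'push -7': stack = [38, -7] (depth 2)
After 'lt': stack = [0] (depth 1)
After 'neg': stack = [0] (depth 1)
After 'neg': stack = [0] (depth 1)
After 'neg': stack = [0] (depth 1)
After 'push 0': stack = [0, 0] (depth 2)
After 'lt': stack = [0] (depth 1)
After 'neg': stack = [0] (depth 1)
After 'dup': stack = [0, 0] (depth 2)
After 'add': stack = [0] (depth 1)
After 'push 2': stack = [0, 2] (depth 2)
After 'push 10': stack = [0, 2, 10] (depth 3)
After 'push 8': stack = [0, 2, 10, 8] (depth 4)
After 'push 19': stack = [0, 2, 10, 8, 19] (depth 5)
After 'neg': stack = [0, 2, 10, 8, -19] (depth 5)
After 'lt': stack = [0, 2, 10, 0] (depth 4)

Answer: 4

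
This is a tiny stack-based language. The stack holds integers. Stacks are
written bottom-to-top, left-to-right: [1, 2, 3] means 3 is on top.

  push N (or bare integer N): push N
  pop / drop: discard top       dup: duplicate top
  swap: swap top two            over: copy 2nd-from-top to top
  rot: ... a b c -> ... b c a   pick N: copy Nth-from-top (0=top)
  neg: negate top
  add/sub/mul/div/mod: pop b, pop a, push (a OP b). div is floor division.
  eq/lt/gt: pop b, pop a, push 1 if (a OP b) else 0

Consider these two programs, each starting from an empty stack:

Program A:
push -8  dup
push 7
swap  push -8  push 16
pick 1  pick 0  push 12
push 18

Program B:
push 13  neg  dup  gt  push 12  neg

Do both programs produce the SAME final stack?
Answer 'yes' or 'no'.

Answer: no

Derivation:
Program A trace:
  After 'push -8': [-8]
  After 'dup': [-8, -8]
  After 'push 7': [-8, -8, 7]
  After 'swap': [-8, 7, -8]
  After 'push -8': [-8, 7, -8, -8]
  After 'push 16': [-8, 7, -8, -8, 16]
  After 'pick 1': [-8, 7, -8, -8, 16, -8]
  After 'pick 0': [-8, 7, -8, -8, 16, -8, -8]
  After 'push 12': [-8, 7, -8, -8, 16, -8, -8, 12]
  After 'push 18': [-8, 7, -8, -8, 16, -8, -8, 12, 18]
Program A final stack: [-8, 7, -8, -8, 16, -8, -8, 12, 18]

Program B trace:
  After 'push 13': [13]
  After 'neg': [-13]
  After 'dup': [-13, -13]
  After 'gt': [0]
  After 'push 12': [0, 12]
  After 'neg': [0, -12]
Program B final stack: [0, -12]
Same: no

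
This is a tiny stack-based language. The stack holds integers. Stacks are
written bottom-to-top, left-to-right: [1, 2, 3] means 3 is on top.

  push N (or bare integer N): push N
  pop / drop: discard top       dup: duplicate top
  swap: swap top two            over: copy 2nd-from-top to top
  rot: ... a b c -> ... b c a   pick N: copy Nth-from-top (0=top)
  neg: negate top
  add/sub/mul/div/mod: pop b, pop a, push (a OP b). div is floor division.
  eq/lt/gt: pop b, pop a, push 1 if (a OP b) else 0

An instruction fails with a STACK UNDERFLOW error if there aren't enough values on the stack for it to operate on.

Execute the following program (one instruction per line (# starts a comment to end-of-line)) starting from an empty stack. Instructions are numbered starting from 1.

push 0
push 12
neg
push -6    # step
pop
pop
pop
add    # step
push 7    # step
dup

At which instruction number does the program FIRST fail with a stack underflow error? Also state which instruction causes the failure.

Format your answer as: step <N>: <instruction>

Answer: step 8: add

Derivation:
Step 1 ('push 0'): stack = [0], depth = 1
Step 2 ('push 12'): stack = [0, 12], depth = 2
Step 3 ('neg'): stack = [0, -12], depth = 2
Step 4 ('push -6'): stack = [0, -12, -6], depth = 3
Step 5 ('pop'): stack = [0, -12], depth = 2
Step 6 ('pop'): stack = [0], depth = 1
Step 7 ('pop'): stack = [], depth = 0
Step 8 ('add'): needs 2 value(s) but depth is 0 — STACK UNDERFLOW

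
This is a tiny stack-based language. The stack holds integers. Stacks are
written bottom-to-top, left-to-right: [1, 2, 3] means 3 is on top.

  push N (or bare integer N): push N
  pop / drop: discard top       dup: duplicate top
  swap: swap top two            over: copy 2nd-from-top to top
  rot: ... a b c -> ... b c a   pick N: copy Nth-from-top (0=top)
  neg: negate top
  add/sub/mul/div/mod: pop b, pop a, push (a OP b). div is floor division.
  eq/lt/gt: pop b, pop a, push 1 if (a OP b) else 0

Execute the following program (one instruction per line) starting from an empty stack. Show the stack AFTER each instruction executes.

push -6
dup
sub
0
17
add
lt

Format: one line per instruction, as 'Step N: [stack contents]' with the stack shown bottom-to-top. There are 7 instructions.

Step 1: [-6]
Step 2: [-6, -6]
Step 3: [0]
Step 4: [0, 0]
Step 5: [0, 0, 17]
Step 6: [0, 17]
Step 7: [1]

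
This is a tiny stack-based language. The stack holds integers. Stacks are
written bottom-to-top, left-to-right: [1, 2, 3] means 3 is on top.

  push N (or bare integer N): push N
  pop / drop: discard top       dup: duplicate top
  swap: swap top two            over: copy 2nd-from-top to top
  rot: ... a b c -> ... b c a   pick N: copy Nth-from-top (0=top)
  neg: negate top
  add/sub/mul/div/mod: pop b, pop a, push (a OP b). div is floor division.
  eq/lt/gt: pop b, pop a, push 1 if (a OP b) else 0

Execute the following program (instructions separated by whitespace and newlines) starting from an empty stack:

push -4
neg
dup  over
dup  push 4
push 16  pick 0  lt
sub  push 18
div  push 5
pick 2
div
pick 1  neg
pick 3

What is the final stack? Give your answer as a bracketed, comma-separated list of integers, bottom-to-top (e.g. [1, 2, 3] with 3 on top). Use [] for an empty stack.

After 'push -4': [-4]
After 'neg': [4]
After 'dup': [4, 4]
After 'over': [4, 4, 4]
After 'dup': [4, 4, 4, 4]
After 'push 4': [4, 4, 4, 4, 4]
After 'push 16': [4, 4, 4, 4, 4, 16]
After 'pick 0': [4, 4, 4, 4, 4, 16, 16]
After 'lt': [4, 4, 4, 4, 4, 0]
After 'sub': [4, 4, 4, 4, 4]
After 'push 18': [4, 4, 4, 4, 4, 18]
After 'div': [4, 4, 4, 4, 0]
After 'push 5': [4, 4, 4, 4, 0, 5]
After 'pick 2': [4, 4, 4, 4, 0, 5, 4]
After 'div': [4, 4, 4, 4, 0, 1]
After 'pick 1': [4, 4, 4, 4, 0, 1, 0]
After 'neg': [4, 4, 4, 4, 0, 1, 0]
After 'pick 3': [4, 4, 4, 4, 0, 1, 0, 4]

Answer: [4, 4, 4, 4, 0, 1, 0, 4]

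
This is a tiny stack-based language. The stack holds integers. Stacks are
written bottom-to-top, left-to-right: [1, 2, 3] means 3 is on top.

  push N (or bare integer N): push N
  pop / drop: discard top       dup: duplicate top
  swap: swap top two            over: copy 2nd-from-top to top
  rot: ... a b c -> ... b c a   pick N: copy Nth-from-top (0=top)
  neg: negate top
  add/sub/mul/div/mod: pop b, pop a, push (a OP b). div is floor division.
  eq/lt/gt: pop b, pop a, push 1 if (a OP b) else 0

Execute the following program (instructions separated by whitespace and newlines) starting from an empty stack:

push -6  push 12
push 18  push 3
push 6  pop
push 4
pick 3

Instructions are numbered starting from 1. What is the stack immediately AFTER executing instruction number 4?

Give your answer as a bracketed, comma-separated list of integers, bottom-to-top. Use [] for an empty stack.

Answer: [-6, 12, 18, 3]

Derivation:
Step 1 ('push -6'): [-6]
Step 2 ('push 12'): [-6, 12]
Step 3 ('push 18'): [-6, 12, 18]
Step 4 ('push 3'): [-6, 12, 18, 3]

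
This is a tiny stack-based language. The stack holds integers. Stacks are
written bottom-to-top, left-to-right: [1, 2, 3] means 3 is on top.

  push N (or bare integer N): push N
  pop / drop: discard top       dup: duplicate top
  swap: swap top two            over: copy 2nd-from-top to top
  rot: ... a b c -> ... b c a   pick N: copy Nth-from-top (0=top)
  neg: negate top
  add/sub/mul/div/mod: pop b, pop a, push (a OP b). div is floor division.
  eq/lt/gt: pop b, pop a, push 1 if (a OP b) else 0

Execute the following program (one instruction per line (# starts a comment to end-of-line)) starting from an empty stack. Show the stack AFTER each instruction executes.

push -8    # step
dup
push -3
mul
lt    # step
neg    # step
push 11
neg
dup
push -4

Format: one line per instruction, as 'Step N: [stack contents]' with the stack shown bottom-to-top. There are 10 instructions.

Step 1: [-8]
Step 2: [-8, -8]
Step 3: [-8, -8, -3]
Step 4: [-8, 24]
Step 5: [1]
Step 6: [-1]
Step 7: [-1, 11]
Step 8: [-1, -11]
Step 9: [-1, -11, -11]
Step 10: [-1, -11, -11, -4]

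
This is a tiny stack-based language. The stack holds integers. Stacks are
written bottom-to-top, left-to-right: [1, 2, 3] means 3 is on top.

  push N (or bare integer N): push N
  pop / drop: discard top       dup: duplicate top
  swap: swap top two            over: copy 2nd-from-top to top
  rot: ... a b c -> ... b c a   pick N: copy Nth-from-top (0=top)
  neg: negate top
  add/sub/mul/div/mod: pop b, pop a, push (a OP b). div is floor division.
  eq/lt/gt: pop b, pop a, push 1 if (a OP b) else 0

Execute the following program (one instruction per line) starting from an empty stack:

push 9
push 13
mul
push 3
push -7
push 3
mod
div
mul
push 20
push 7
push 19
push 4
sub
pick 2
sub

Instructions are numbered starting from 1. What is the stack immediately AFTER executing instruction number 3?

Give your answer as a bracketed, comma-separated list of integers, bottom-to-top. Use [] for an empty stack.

Step 1 ('push 9'): [9]
Step 2 ('push 13'): [9, 13]
Step 3 ('mul'): [117]

Answer: [117]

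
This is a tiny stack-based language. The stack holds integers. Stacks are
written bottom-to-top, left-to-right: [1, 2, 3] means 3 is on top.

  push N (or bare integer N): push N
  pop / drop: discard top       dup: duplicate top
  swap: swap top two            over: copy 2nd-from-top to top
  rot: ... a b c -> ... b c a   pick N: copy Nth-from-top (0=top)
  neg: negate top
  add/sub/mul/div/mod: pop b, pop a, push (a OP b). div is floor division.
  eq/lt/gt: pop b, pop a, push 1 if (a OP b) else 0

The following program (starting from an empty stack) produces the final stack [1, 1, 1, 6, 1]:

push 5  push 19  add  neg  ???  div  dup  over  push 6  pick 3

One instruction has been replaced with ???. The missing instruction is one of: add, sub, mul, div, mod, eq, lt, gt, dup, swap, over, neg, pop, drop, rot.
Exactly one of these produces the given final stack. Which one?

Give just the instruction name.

Answer: dup

Derivation:
Stack before ???: [-24]
Stack after ???:  [-24, -24]
The instruction that transforms [-24] -> [-24, -24] is: dup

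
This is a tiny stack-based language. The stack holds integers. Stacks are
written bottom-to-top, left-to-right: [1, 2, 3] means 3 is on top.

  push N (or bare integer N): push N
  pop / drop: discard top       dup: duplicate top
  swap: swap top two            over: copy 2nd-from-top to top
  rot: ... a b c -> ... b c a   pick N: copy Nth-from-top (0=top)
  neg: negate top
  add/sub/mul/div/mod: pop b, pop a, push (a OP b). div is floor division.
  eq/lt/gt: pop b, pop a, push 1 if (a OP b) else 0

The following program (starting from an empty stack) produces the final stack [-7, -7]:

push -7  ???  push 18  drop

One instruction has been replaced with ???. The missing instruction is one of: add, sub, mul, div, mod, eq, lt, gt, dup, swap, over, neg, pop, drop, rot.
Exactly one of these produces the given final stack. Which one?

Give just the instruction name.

Stack before ???: [-7]
Stack after ???:  [-7, -7]
The instruction that transforms [-7] -> [-7, -7] is: dup

Answer: dup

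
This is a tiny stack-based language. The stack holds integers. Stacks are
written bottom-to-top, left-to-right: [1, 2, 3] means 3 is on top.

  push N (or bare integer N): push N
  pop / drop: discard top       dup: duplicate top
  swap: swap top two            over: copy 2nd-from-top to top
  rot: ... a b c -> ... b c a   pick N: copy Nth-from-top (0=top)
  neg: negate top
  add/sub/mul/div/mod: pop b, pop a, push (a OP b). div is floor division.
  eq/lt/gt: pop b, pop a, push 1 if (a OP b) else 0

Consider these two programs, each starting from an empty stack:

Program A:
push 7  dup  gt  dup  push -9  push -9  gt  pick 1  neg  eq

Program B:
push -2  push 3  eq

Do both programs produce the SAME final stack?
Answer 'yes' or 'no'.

Program A trace:
  After 'push 7': [7]
  After 'dup': [7, 7]
  After 'gt': [0]
  After 'dup': [0, 0]
  After 'push -9': [0, 0, -9]
  After 'push -9': [0, 0, -9, -9]
  After 'gt': [0, 0, 0]
  After 'pick 1': [0, 0, 0, 0]
  After 'neg': [0, 0, 0, 0]
  After 'eq': [0, 0, 1]
Program A final stack: [0, 0, 1]

Program B trace:
  After 'push -2': [-2]
  After 'push 3': [-2, 3]
  After 'eq': [0]
Program B final stack: [0]
Same: no

Answer: no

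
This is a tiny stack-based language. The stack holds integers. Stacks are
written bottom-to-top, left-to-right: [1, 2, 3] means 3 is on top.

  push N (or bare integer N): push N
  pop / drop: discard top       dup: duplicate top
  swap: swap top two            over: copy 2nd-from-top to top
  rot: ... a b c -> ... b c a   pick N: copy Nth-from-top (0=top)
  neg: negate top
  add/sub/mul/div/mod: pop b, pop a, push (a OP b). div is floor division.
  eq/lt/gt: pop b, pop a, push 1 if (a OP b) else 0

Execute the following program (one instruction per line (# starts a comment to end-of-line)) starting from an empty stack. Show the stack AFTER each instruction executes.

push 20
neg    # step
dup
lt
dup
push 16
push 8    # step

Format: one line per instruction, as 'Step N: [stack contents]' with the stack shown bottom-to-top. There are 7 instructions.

Step 1: [20]
Step 2: [-20]
Step 3: [-20, -20]
Step 4: [0]
Step 5: [0, 0]
Step 6: [0, 0, 16]
Step 7: [0, 0, 16, 8]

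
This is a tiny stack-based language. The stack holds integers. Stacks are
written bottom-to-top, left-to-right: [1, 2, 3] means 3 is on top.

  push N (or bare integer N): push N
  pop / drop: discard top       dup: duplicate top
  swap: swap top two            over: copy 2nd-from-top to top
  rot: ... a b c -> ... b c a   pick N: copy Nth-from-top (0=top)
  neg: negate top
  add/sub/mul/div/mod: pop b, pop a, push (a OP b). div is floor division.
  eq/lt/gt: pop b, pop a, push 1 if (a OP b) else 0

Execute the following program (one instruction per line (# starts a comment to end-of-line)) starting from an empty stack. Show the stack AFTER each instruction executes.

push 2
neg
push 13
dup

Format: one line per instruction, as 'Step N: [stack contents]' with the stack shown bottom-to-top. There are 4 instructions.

Step 1: [2]
Step 2: [-2]
Step 3: [-2, 13]
Step 4: [-2, 13, 13]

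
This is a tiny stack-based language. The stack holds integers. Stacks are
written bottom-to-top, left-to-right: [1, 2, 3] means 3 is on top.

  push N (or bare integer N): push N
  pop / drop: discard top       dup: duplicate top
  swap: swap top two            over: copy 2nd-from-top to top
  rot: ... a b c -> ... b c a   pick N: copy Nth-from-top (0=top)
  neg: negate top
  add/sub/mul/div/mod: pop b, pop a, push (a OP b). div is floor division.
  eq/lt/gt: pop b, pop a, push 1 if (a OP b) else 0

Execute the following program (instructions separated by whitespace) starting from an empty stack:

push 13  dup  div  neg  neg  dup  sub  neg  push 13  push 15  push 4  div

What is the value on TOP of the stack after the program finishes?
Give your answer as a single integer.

After 'push 13': [13]
After 'dup': [13, 13]
After 'div': [1]
After 'neg': [-1]
After 'neg': [1]
After 'dup': [1, 1]
After 'sub': [0]
After 'neg': [0]
After 'push 13': [0, 13]
After 'push 15': [0, 13, 15]
After 'push 4': [0, 13, 15, 4]
After 'div': [0, 13, 3]

Answer: 3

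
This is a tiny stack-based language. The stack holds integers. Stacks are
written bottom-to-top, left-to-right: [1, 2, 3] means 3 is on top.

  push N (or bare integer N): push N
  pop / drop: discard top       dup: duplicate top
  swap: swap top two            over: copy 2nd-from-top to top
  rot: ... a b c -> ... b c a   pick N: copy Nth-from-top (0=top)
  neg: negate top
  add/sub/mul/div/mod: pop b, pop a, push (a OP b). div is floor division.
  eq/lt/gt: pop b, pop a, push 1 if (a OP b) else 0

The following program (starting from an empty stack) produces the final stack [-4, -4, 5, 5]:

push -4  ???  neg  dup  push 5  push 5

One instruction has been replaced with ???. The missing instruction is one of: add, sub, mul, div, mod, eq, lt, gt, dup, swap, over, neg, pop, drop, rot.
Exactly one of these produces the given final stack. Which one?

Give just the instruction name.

Stack before ???: [-4]
Stack after ???:  [4]
The instruction that transforms [-4] -> [4] is: neg

Answer: neg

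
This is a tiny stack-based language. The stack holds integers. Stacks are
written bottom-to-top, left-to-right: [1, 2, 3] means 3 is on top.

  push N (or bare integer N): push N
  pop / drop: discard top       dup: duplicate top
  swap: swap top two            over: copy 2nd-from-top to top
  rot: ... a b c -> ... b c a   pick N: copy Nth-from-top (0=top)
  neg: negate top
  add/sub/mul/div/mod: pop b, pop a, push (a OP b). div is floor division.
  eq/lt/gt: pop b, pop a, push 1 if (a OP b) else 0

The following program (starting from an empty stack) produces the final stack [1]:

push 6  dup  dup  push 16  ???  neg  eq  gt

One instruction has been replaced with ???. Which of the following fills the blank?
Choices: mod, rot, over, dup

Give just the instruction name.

Stack before ???: [6, 6, 6, 16]
Stack after ???:  [6, 6, 6]
Checking each choice:
  mod: MATCH
  rot: produces [6, 1]
  over: produces [6, 6, 1]
  dup: produces [6, 6, 1]


Answer: mod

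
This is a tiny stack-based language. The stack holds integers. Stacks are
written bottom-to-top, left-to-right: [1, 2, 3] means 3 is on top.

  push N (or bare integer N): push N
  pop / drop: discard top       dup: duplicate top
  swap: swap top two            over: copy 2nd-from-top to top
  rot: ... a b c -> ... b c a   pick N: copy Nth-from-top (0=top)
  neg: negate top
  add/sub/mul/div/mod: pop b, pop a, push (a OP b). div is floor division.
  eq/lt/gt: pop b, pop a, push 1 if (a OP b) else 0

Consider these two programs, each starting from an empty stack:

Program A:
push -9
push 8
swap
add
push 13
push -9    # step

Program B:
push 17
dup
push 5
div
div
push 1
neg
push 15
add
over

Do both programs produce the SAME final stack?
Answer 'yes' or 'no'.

Answer: no

Derivation:
Program A trace:
  After 'push -9': [-9]
  After 'push 8': [-9, 8]
  After 'swap': [8, -9]
  After 'add': [-1]
  After 'push 13': [-1, 13]
  After 'push -9': [-1, 13, -9]
Program A final stack: [-1, 13, -9]

Program B trace:
  After 'push 17': [17]
  After 'dup': [17, 17]
  After 'push 5': [17, 17, 5]
  After 'div': [17, 3]
  After 'div': [5]
  After 'push 1': [5, 1]
  After 'neg': [5, -1]
  After 'push 15': [5, -1, 15]
  After 'add': [5, 14]
  After 'over': [5, 14, 5]
Program B final stack: [5, 14, 5]
Same: no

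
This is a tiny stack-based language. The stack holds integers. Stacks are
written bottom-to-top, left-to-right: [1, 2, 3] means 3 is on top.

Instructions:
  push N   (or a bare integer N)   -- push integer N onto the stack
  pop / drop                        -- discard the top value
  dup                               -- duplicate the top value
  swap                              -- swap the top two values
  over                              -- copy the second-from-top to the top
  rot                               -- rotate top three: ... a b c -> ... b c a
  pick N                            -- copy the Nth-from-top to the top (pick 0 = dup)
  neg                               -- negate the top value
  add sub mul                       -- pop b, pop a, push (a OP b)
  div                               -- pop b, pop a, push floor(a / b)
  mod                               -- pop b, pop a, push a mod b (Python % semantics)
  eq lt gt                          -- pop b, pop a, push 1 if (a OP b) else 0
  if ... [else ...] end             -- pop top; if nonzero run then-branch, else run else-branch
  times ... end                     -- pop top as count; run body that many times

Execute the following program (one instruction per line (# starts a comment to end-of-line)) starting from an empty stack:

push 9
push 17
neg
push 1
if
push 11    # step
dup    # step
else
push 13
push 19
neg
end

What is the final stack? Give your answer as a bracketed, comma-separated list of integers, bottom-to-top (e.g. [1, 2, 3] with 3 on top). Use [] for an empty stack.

After 'push 9': [9]
After 'push 17': [9, 17]
After 'neg': [9, -17]
After 'push 1': [9, -17, 1]
After 'if': [9, -17]
After 'push 11': [9, -17, 11]
After 'dup': [9, -17, 11, 11]

Answer: [9, -17, 11, 11]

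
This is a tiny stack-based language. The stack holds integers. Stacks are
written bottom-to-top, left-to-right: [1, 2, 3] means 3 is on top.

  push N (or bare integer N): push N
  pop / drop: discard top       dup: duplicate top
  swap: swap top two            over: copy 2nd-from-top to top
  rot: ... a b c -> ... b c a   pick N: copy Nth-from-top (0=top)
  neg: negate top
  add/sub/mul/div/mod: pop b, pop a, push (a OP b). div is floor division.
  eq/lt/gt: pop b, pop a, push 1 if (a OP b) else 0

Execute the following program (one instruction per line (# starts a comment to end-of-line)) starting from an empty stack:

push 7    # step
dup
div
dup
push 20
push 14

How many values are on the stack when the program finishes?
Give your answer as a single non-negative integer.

After 'push 7': stack = [7] (depth 1)
After 'dup': stack = [7, 7] (depth 2)
After 'div': stack = [1] (depth 1)
After 'dup': stack = [1, 1] (depth 2)
After 'push 20': stack = [1, 1, 20] (depth 3)
After 'push 14': stack = [1, 1, 20, 14] (depth 4)

Answer: 4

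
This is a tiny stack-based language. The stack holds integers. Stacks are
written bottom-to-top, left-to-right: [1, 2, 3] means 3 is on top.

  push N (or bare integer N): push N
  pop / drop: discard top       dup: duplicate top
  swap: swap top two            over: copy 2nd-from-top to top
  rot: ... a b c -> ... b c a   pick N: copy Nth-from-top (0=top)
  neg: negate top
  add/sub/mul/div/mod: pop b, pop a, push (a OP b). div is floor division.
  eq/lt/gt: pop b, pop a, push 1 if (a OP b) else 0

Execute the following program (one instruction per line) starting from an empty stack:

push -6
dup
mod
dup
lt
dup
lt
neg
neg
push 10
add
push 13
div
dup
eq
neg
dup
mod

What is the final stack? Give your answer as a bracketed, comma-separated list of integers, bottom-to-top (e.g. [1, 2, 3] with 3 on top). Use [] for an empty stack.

Answer: [0]

Derivation:
After 'push -6': [-6]
After 'dup': [-6, -6]
After 'mod': [0]
After 'dup': [0, 0]
After 'lt': [0]
After 'dup': [0, 0]
After 'lt': [0]
After 'neg': [0]
After 'neg': [0]
After 'push 10': [0, 10]
After 'add': [10]
After 'push 13': [10, 13]
After 'div': [0]
After 'dup': [0, 0]
After 'eq': [1]
After 'neg': [-1]
After 'dup': [-1, -1]
After 'mod': [0]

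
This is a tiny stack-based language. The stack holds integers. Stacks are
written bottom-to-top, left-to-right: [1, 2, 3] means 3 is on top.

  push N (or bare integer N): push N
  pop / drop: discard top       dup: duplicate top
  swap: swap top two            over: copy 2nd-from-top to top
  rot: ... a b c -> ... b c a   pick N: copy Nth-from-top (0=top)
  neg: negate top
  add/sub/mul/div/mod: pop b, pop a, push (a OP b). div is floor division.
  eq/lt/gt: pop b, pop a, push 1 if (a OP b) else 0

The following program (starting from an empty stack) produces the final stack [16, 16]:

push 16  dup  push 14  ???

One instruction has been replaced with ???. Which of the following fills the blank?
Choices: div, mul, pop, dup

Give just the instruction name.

Stack before ???: [16, 16, 14]
Stack after ???:  [16, 16]
Checking each choice:
  div: produces [16, 1]
  mul: produces [16, 224]
  pop: MATCH
  dup: produces [16, 16, 14, 14]


Answer: pop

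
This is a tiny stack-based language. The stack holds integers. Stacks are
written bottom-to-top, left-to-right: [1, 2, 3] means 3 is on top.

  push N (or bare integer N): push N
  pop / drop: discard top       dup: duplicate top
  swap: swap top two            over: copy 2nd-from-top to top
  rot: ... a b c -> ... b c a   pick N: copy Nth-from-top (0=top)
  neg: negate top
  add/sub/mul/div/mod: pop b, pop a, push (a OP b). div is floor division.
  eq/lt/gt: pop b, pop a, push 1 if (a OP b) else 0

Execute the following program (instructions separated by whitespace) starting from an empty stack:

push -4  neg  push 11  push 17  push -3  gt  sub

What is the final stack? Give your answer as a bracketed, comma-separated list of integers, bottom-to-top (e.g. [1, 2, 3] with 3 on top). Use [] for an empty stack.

Answer: [4, 10]

Derivation:
After 'push -4': [-4]
After 'neg': [4]
After 'push 11': [4, 11]
After 'push 17': [4, 11, 17]
After 'push -3': [4, 11, 17, -3]
After 'gt': [4, 11, 1]
After 'sub': [4, 10]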